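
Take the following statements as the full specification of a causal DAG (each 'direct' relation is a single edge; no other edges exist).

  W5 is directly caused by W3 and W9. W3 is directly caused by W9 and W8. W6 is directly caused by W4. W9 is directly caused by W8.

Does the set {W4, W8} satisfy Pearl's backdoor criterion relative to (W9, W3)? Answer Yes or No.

Yes

Backdoor paths from W9 to W3 (paths whose first edge points into W9):
  P1: W9 <- W8 -> W3
Condition 1 (no descendant of W9 in the set): holds — descendants of W9 are {W3, W5}; none are in {W4, W8}.
Condition 2 (every backdoor path blocked by {W4, W8}):
  P1: blocked at fork node W8 ∈ conditioning set.
{W4, W8} satisfies the backdoor criterion.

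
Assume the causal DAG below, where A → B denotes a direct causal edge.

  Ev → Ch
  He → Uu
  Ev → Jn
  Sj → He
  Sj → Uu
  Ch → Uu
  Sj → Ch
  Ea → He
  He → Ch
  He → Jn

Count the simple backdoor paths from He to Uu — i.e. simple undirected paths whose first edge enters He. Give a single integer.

A backdoor path from He to Uu is any simple undirected path whose first edge points into He (i.e. leaves He via a parent).
Parents of He: {Ea, Sj}.
Enumerating:
  P1: He <- Sj -> Ch -> Uu
  P2: He <- Sj -> Uu
That exhausts the simple backdoor paths. Count: 2.

2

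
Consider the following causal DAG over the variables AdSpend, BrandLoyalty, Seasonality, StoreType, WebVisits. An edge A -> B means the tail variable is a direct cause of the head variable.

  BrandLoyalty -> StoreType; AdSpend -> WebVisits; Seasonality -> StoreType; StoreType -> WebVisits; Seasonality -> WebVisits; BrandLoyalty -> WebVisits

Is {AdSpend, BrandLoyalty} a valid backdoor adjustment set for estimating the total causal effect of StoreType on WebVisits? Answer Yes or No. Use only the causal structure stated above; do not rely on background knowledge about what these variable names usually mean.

No

Backdoor paths from StoreType to WebVisits (paths whose first edge points into StoreType):
  P1: StoreType <- BrandLoyalty -> WebVisits
  P2: StoreType <- Seasonality -> WebVisits
Condition 1 (no descendant of StoreType in the set): holds — descendants of StoreType are {WebVisits}; none are in {AdSpend, BrandLoyalty}.
Condition 2 (every backdoor path blocked by {AdSpend, BrandLoyalty}):
  P1: blocked at fork node BrandLoyalty ∈ conditioning set.
  P2: open — no interior node is in the conditioning set.
{AdSpend, BrandLoyalty} does not satisfy the backdoor criterion.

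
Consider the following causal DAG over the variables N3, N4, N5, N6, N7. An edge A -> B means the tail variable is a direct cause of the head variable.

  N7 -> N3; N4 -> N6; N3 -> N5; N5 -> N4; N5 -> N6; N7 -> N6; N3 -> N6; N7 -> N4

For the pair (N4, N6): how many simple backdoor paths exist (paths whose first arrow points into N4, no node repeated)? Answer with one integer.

A backdoor path from N4 to N6 is any simple undirected path whose first edge points into N4 (i.e. leaves N4 via a parent).
Parents of N4: {N5, N7}.
Enumerating:
  P1: N4 <- N7 -> N3 -> N5 -> N6
  P2: N4 <- N7 -> N3 -> N6
  P3: N4 <- N7 -> N6
  P4: N4 <- N5 <- N3 <- N7 -> N6
  P5: N4 <- N5 <- N3 -> N6
  P6: N4 <- N5 -> N6
That exhausts the simple backdoor paths. Count: 6.

6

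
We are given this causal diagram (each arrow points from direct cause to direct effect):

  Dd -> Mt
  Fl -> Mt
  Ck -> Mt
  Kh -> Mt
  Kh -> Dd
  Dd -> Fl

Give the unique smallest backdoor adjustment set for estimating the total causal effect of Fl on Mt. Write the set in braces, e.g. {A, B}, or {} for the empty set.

{Dd}

Variables eligible for adjustment (non-descendants of Fl, excluding Fl and Mt): {Ck, Dd, Kh}.
Backdoor paths from Fl to Mt:
  P1: Fl <- Dd <- Kh -> Mt
  P2: Fl <- Dd -> Mt
The empty set is not sufficient: P1 (Fl <- Dd <- Kh -> Mt) has no collider blocking it and no conditioned non-collider, so it is open.
Try {Dd}:
  P1: blocked at chain node Dd ∈ conditioning set.
  P2: blocked at fork node Dd ∈ conditioning set.
{Dd} contains no descendant of Fl and blocks every backdoor path.
No other singleton works — e.g. {Kh} leaves P2 open — so {Dd} is the unique smallest valid adjustment set.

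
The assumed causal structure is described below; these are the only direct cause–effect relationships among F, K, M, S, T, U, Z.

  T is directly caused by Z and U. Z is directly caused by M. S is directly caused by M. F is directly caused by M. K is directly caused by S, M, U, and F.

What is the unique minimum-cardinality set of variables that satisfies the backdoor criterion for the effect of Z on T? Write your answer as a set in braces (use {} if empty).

{}

Variables eligible for adjustment (non-descendants of Z, excluding Z and T): {F, K, M, S, U}.
Backdoor paths from Z to T:
  P1: Z <- M -> F -> K <- U -> T
  P2: Z <- M -> S -> K <- U -> T
  P3: Z <- M -> K <- U -> T
Each backdoor path contains an unconditioned collider, so every path is already blocked with the empty conditioning set:
  P1: blocked at collider K (neither it nor any descendant is in the conditioning set).
  P2: blocked at collider K (neither it nor any descendant is in the conditioning set).
  P3: blocked at collider K (neither it nor any descendant is in the conditioning set).
The empty set is therefore the unique smallest valid set.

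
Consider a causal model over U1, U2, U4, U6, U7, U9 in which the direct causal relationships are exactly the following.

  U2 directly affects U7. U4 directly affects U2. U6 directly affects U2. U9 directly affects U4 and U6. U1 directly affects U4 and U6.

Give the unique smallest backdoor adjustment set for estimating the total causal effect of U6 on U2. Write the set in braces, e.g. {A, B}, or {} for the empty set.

Variables eligible for adjustment (non-descendants of U6, excluding U6 and U2): {U1, U4, U9}.
Backdoor paths from U6 to U2:
  P1: U6 <- U1 -> U4 -> U2
  P2: U6 <- U9 -> U4 -> U2
The empty set is not sufficient: P1 (U6 <- U1 -> U4 -> U2) has no collider blocking it and no conditioned non-collider, so it is open.
Try {U4}:
  P1: blocked at chain node U4 ∈ conditioning set.
  P2: blocked at chain node U4 ∈ conditioning set.
{U4} contains no descendant of U6 and blocks every backdoor path.
No other singleton works — e.g. {U1} leaves P2 open — so {U4} is the unique smallest valid adjustment set.

{U4}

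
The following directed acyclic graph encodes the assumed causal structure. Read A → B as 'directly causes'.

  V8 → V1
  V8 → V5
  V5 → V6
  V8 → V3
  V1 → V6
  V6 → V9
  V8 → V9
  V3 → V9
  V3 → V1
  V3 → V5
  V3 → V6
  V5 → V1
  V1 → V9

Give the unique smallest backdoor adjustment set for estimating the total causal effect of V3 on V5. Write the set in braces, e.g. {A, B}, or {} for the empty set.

Variables eligible for adjustment (non-descendants of V3, excluding V3 and V5): {V8}.
Backdoor paths from V3 to V5:
  P1: V3 <- V8 -> V5
  P2: V3 <- V8 -> V1 <- V5
  P3: V3 <- V8 -> V1 -> V6 <- V5
  P4: V3 <- V8 -> V1 -> V9 <- V6 <- V5
  P5: V3 <- V8 -> V9 <- V1 <- V5
  P6: V3 <- V8 -> V9 <- V1 -> V6 <- V5
  P7: V3 <- V8 -> V9 <- V6 <- V5
  P8: V3 <- V8 -> V9 <- V6 <- V1 <- V5
The empty set is not sufficient: P1 (V3 <- V8 -> V5) has no collider blocking it and no conditioned non-collider, so it is open.
Try {V8}:
  P1: blocked at fork node V8 ∈ conditioning set.
  P2: blocked at fork node V8 ∈ conditioning set.
  P3: blocked at fork node V8 ∈ conditioning set.
  P4: blocked at fork node V8 ∈ conditioning set.
  P5: blocked at fork node V8 ∈ conditioning set.
  P6: blocked at fork node V8 ∈ conditioning set.
  P7: blocked at fork node V8 ∈ conditioning set.
  P8: blocked at fork node V8 ∈ conditioning set.
{V8} contains no descendant of V3 and blocks every backdoor path.
{V8} is the unique smallest valid adjustment set.

{V8}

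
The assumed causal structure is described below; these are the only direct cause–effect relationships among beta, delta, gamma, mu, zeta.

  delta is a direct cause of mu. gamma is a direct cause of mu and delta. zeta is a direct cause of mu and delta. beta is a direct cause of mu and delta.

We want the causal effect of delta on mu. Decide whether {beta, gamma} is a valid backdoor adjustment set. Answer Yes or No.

Backdoor paths from delta to mu (paths whose first edge points into delta):
  P1: delta <- zeta -> mu
  P2: delta <- beta -> mu
  P3: delta <- gamma -> mu
Condition 1 (no descendant of delta in the set): holds — descendants of delta are {mu}; none are in {beta, gamma}.
Condition 2 (every backdoor path blocked by {beta, gamma}):
  P1: open — no interior node is in the conditioning set.
  P2: blocked at fork node beta ∈ conditioning set.
  P3: blocked at fork node gamma ∈ conditioning set.
{beta, gamma} does not satisfy the backdoor criterion.

No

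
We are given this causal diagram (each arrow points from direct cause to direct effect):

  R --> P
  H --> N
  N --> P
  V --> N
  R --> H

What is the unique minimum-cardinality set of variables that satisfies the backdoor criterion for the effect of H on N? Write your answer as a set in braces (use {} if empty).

{}

Variables eligible for adjustment (non-descendants of H, excluding H and N): {R, V}.
Backdoor paths from H to N:
  P1: H <- R -> P <- N
Each backdoor path contains an unconditioned collider, so every path is already blocked with the empty conditioning set:
  P1: blocked at collider P (neither it nor any descendant is in the conditioning set).
The empty set is therefore the unique smallest valid set.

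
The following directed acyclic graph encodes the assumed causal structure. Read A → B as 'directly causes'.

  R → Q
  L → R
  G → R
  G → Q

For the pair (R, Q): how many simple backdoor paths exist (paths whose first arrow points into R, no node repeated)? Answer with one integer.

A backdoor path from R to Q is any simple undirected path whose first edge points into R (i.e. leaves R via a parent).
Parents of R: {G, L}.
Enumerating:
  P1: R <- G -> Q
That exhausts the simple backdoor paths. Count: 1.

1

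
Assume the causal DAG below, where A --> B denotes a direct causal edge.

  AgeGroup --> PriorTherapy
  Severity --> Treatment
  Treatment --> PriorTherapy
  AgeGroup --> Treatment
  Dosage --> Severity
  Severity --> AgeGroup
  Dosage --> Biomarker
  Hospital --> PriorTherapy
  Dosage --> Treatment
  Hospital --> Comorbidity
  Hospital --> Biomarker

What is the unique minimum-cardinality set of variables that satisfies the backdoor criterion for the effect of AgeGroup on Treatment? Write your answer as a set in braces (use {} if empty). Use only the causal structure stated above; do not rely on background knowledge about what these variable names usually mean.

Variables eligible for adjustment (non-descendants of AgeGroup, excluding AgeGroup and Treatment): {Biomarker, Comorbidity, Dosage, Hospital, Severity}.
Backdoor paths from AgeGroup to Treatment:
  P1: AgeGroup <- Severity <- Dosage -> Treatment
  P2: AgeGroup <- Severity <- Dosage -> Biomarker <- Hospital -> PriorTherapy <- Treatment
  P3: AgeGroup <- Severity -> Treatment
The empty set is not sufficient: P1 (AgeGroup <- Severity <- Dosage -> Treatment) has no collider blocking it and no conditioned non-collider, so it is open.
Try {Severity}:
  P1: blocked at chain node Severity ∈ conditioning set.
  P2: blocked at chain node Severity ∈ conditioning set.
  P3: blocked at fork node Severity ∈ conditioning set.
{Severity} contains no descendant of AgeGroup and blocks every backdoor path.
No other singleton works — e.g. {Dosage} leaves P3 open — so {Severity} is the unique smallest valid adjustment set.

{Severity}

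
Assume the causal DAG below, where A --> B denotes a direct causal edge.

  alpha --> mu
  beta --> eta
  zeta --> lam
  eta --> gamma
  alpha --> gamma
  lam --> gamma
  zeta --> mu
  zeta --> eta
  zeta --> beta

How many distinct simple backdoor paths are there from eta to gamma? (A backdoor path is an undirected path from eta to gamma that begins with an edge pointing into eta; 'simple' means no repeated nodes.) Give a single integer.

4

A backdoor path from eta to gamma is any simple undirected path whose first edge points into eta (i.e. leaves eta via a parent).
Parents of eta: {beta, zeta}.
Enumerating:
  P1: eta <- zeta -> lam -> gamma
  P2: eta <- zeta -> mu <- alpha -> gamma
  P3: eta <- beta <- zeta -> lam -> gamma
  P4: eta <- beta <- zeta -> mu <- alpha -> gamma
That exhausts the simple backdoor paths. Count: 4.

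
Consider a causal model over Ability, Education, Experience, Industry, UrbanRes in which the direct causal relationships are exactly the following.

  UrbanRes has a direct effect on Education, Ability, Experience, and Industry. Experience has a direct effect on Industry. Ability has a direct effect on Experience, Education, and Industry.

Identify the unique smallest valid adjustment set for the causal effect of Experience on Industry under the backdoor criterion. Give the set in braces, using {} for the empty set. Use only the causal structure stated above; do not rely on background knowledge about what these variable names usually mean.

Variables eligible for adjustment (non-descendants of Experience, excluding Experience and Industry): {Ability, Education, UrbanRes}.
Backdoor paths from Experience to Industry:
  P1: Experience <- UrbanRes -> Ability -> Industry
  P2: Experience <- UrbanRes -> Industry
  P3: Experience <- UrbanRes -> Education <- Ability -> Industry
  P4: Experience <- Ability <- UrbanRes -> Industry
  P5: Experience <- Ability -> Industry
  P6: Experience <- Ability -> Education <- UrbanRes -> Industry
The empty set is not sufficient: P1 (Experience <- UrbanRes -> Ability -> Industry) has no collider blocking it and no conditioned non-collider, so it is open.
Try {Ability, UrbanRes}:
  P1: blocked at fork node UrbanRes ∈ conditioning set.
  P2: blocked at fork node UrbanRes ∈ conditioning set.
  P3: blocked at fork node UrbanRes ∈ conditioning set.
  P4: blocked at chain node Ability ∈ conditioning set.
  P5: blocked at fork node Ability ∈ conditioning set.
  P6: blocked at fork node Ability ∈ conditioning set.
{Ability, UrbanRes} contains no descendant of Experience and blocks every backdoor path.
Every element of {Ability, UrbanRes} is needed (dropping Ability leaves P5 open; dropping UrbanRes leaves P2 open), so no proper subset is valid.
Among all size-2 subsets of the eligible variables, only {Ability, UrbanRes} blocks every backdoor path, so it is the unique smallest valid adjustment set.

{Ability, UrbanRes}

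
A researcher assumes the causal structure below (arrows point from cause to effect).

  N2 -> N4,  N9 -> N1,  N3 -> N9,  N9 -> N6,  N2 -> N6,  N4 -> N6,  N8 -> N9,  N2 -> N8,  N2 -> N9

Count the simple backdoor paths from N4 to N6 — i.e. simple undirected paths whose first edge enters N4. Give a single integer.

A backdoor path from N4 to N6 is any simple undirected path whose first edge points into N4 (i.e. leaves N4 via a parent).
Parents of N4: {N2}.
Enumerating:
  P1: N4 <- N2 -> N8 -> N9 -> N6
  P2: N4 <- N2 -> N9 -> N6
  P3: N4 <- N2 -> N6
That exhausts the simple backdoor paths. Count: 3.

3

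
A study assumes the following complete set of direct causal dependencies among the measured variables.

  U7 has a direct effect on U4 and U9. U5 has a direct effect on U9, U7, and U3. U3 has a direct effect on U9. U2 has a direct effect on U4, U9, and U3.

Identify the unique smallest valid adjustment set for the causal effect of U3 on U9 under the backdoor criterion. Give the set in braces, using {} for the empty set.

{U2, U5}

Variables eligible for adjustment (non-descendants of U3, excluding U3 and U9): {U2, U4, U5, U7}.
Backdoor paths from U3 to U9:
  P1: U3 <- U2 -> U9
  P2: U3 <- U2 -> U4 <- U7 <- U5 -> U9
  P3: U3 <- U2 -> U4 <- U7 -> U9
  P4: U3 <- U5 -> U7 -> U9
  P5: U3 <- U5 -> U7 -> U4 <- U2 -> U9
  P6: U3 <- U5 -> U9
The empty set is not sufficient: P1 (U3 <- U2 -> U9) has no collider blocking it and no conditioned non-collider, so it is open.
Try {U2, U5}:
  P1: blocked at fork node U2 ∈ conditioning set.
  P2: blocked at fork node U2 ∈ conditioning set.
  P3: blocked at fork node U2 ∈ conditioning set.
  P4: blocked at fork node U5 ∈ conditioning set.
  P5: blocked at fork node U5 ∈ conditioning set.
  P6: blocked at fork node U5 ∈ conditioning set.
{U2, U5} contains no descendant of U3 and blocks every backdoor path.
Every element of {U2, U5} is needed (dropping U2 leaves P1 open; dropping U5 leaves P4 open), so no proper subset is valid.
Among all size-2 subsets of the eligible variables, only {U2, U5} blocks every backdoor path, so it is the unique smallest valid adjustment set.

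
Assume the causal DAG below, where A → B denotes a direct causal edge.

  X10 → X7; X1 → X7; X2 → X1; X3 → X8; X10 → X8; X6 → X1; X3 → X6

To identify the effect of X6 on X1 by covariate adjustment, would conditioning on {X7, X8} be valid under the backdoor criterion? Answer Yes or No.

Backdoor paths from X6 to X1 (paths whose first edge points into X6):
  P1: X6 <- X3 -> X8 <- X10 -> X7 <- X1
Condition 1 (no descendant of X6 in the set): FAILS — X7 is a descendant of X6.
Condition 2 (every backdoor path blocked by {X7, X8}):
  P1: open — collider(s) X8, X7 are conditioned on (or have a conditioned descendant) and no non-collider on the path is in the set.
{X7, X8} does not satisfy the backdoor criterion.

No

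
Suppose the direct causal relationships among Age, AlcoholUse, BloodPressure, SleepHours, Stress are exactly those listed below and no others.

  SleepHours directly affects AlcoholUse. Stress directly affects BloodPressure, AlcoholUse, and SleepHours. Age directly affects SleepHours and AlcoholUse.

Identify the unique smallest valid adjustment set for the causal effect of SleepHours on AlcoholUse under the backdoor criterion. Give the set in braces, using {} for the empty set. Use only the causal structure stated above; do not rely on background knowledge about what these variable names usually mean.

Variables eligible for adjustment (non-descendants of SleepHours, excluding SleepHours and AlcoholUse): {Age, BloodPressure, Stress}.
Backdoor paths from SleepHours to AlcoholUse:
  P1: SleepHours <- Stress -> AlcoholUse
  P2: SleepHours <- Age -> AlcoholUse
The empty set is not sufficient: P1 (SleepHours <- Stress -> AlcoholUse) has no collider blocking it and no conditioned non-collider, so it is open.
Try {Age, Stress}:
  P1: blocked at fork node Stress ∈ conditioning set.
  P2: blocked at fork node Age ∈ conditioning set.
{Age, Stress} contains no descendant of SleepHours and blocks every backdoor path.
Every element of {Age, Stress} is needed (dropping Age leaves P2 open; dropping Stress leaves P1 open), so no proper subset is valid.
Among all size-2 subsets of the eligible variables, only {Age, Stress} blocks every backdoor path, so it is the unique smallest valid adjustment set.

{Age, Stress}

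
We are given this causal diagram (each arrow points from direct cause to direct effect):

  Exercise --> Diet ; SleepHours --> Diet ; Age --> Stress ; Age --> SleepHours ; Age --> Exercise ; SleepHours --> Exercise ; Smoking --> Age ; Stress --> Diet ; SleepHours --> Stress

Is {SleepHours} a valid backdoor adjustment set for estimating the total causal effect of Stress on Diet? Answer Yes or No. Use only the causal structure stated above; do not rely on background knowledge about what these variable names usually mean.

No

Backdoor paths from Stress to Diet (paths whose first edge points into Stress):
  P1: Stress <- Age -> SleepHours -> Exercise -> Diet
  P2: Stress <- Age -> SleepHours -> Diet
  P3: Stress <- Age -> Exercise <- SleepHours -> Diet
  P4: Stress <- Age -> Exercise -> Diet
  P5: Stress <- SleepHours <- Age -> Exercise -> Diet
  P6: Stress <- SleepHours -> Exercise -> Diet
  P7: Stress <- SleepHours -> Diet
Condition 1 (no descendant of Stress in the set): holds — descendants of Stress are {Diet}; none are in {SleepHours}.
Condition 2 (every backdoor path blocked by {SleepHours}):
  P1: blocked at chain node SleepHours ∈ conditioning set.
  P2: blocked at chain node SleepHours ∈ conditioning set.
  P3: blocked at collider Exercise (neither it nor any descendant is in the conditioning set).
  P4: open — no interior node is in the conditioning set.
  P5: blocked at chain node SleepHours ∈ conditioning set.
  P6: blocked at fork node SleepHours ∈ conditioning set.
  P7: blocked at fork node SleepHours ∈ conditioning set.
{SleepHours} does not satisfy the backdoor criterion.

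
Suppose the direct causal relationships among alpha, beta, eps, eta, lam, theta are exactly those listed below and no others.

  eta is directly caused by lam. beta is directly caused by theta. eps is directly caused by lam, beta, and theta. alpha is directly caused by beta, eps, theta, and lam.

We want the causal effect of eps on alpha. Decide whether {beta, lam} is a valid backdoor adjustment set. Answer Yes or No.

No

Backdoor paths from eps to alpha (paths whose first edge points into eps):
  P1: eps <- theta -> beta -> alpha
  P2: eps <- theta -> alpha
  P3: eps <- beta <- theta -> alpha
  P4: eps <- beta -> alpha
  P5: eps <- lam -> alpha
Condition 1 (no descendant of eps in the set): holds — descendants of eps are {alpha}; none are in {beta, lam}.
Condition 2 (every backdoor path blocked by {beta, lam}):
  P1: blocked at chain node beta ∈ conditioning set.
  P2: open — no interior node is in the conditioning set.
  P3: blocked at chain node beta ∈ conditioning set.
  P4: blocked at fork node beta ∈ conditioning set.
  P5: blocked at fork node lam ∈ conditioning set.
{beta, lam} does not satisfy the backdoor criterion.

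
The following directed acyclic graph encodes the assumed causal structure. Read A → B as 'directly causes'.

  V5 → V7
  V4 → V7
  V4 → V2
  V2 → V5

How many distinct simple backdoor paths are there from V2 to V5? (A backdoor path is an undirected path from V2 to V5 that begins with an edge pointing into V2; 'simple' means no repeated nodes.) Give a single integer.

1

A backdoor path from V2 to V5 is any simple undirected path whose first edge points into V2 (i.e. leaves V2 via a parent).
Parents of V2: {V4}.
Enumerating:
  P1: V2 <- V4 -> V7 <- V5
That exhausts the simple backdoor paths. Count: 1.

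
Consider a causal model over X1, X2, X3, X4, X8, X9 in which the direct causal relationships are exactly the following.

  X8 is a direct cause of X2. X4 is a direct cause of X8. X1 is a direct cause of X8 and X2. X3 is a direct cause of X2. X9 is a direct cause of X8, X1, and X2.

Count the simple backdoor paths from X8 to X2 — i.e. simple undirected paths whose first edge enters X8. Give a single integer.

4

A backdoor path from X8 to X2 is any simple undirected path whose first edge points into X8 (i.e. leaves X8 via a parent).
Parents of X8: {X1, X4, X9}.
Enumerating:
  P1: X8 <- X9 -> X1 -> X2
  P2: X8 <- X9 -> X2
  P3: X8 <- X1 <- X9 -> X2
  P4: X8 <- X1 -> X2
That exhausts the simple backdoor paths. Count: 4.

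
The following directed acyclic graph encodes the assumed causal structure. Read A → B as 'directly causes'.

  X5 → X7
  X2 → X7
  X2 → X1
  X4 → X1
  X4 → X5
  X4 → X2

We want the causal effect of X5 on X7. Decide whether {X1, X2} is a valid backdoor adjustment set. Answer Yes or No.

Backdoor paths from X5 to X7 (paths whose first edge points into X5):
  P1: X5 <- X4 -> X2 -> X7
  P2: X5 <- X4 -> X1 <- X2 -> X7
Condition 1 (no descendant of X5 in the set): holds — descendants of X5 are {X7}; none are in {X1, X2}.
Condition 2 (every backdoor path blocked by {X1, X2}):
  P1: blocked at chain node X2 ∈ conditioning set.
  P2: blocked at fork node X2 ∈ conditioning set.
{X1, X2} satisfies the backdoor criterion.

Yes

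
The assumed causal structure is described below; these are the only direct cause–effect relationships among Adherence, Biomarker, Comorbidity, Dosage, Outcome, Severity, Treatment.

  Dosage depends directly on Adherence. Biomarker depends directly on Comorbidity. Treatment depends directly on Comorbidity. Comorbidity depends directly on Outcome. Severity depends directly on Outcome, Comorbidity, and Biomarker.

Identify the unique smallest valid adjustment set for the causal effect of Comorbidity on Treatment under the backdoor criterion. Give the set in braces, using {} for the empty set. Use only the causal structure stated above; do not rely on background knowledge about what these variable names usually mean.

{}

Variables eligible for adjustment (non-descendants of Comorbidity, excluding Comorbidity and Treatment): {Adherence, Dosage, Outcome}.
Backdoor paths from Comorbidity to Treatment:
  (none)
With no backdoor paths the empty set already satisfies the criterion, and it is trivially minimal.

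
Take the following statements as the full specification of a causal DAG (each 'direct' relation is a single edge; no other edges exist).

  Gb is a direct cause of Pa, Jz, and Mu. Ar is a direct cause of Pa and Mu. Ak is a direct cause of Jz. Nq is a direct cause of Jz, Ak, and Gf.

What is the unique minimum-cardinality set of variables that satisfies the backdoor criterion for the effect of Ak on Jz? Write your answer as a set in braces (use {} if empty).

Variables eligible for adjustment (non-descendants of Ak, excluding Ak and Jz): {Ar, Gb, Gf, Mu, Nq, Pa}.
Backdoor paths from Ak to Jz:
  P1: Ak <- Nq -> Jz
The empty set is not sufficient: P1 (Ak <- Nq -> Jz) has no collider blocking it and no conditioned non-collider, so it is open.
Try {Nq}:
  P1: blocked at fork node Nq ∈ conditioning set.
{Nq} contains no descendant of Ak and blocks every backdoor path.
No other singleton works — e.g. {Gb} leaves P1 open — so {Nq} is the unique smallest valid adjustment set.

{Nq}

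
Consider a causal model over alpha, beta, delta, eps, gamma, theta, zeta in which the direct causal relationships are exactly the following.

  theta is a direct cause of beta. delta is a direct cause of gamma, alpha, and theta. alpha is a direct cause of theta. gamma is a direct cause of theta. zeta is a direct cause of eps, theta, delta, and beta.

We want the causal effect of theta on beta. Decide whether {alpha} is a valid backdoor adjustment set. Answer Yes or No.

No

Backdoor paths from theta to beta (paths whose first edge points into theta):
  P1: theta <- zeta -> beta
  P2: theta <- delta <- zeta -> beta
  P3: theta <- gamma <- delta <- zeta -> beta
  P4: theta <- alpha <- delta <- zeta -> beta
Condition 1 (no descendant of theta in the set): holds — descendants of theta are {beta}; none are in {alpha}.
Condition 2 (every backdoor path blocked by {alpha}):
  P1: open — no interior node is in the conditioning set.
  P2: open — no interior node is in the conditioning set.
  P3: open — no interior node is in the conditioning set.
  P4: blocked at chain node alpha ∈ conditioning set.
{alpha} does not satisfy the backdoor criterion.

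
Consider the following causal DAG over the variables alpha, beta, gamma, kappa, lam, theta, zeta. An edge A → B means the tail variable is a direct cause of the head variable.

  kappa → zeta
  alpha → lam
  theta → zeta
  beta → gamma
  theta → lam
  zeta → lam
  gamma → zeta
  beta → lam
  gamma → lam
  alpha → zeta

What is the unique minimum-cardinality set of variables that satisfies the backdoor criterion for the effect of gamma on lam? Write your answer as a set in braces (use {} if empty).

Variables eligible for adjustment (non-descendants of gamma, excluding gamma and lam): {alpha, beta, kappa, theta}.
Backdoor paths from gamma to lam:
  P1: gamma <- beta -> lam
The empty set is not sufficient: P1 (gamma <- beta -> lam) has no collider blocking it and no conditioned non-collider, so it is open.
Try {beta}:
  P1: blocked at fork node beta ∈ conditioning set.
{beta} contains no descendant of gamma and blocks every backdoor path.
No other singleton works — e.g. {alpha} leaves P1 open — so {beta} is the unique smallest valid adjustment set.

{beta}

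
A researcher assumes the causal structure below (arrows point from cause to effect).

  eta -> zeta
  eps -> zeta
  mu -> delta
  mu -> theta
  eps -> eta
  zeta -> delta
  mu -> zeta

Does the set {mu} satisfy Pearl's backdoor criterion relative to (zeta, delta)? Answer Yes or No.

Yes

Backdoor paths from zeta to delta (paths whose first edge points into zeta):
  P1: zeta <- mu -> delta
Condition 1 (no descendant of zeta in the set): holds — descendants of zeta are {delta}; none are in {mu}.
Condition 2 (every backdoor path blocked by {mu}):
  P1: blocked at fork node mu ∈ conditioning set.
{mu} satisfies the backdoor criterion.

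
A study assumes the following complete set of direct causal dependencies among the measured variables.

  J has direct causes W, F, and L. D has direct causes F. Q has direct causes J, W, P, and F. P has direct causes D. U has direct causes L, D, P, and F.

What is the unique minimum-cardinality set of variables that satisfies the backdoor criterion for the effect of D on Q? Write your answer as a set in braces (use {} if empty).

{F}

Variables eligible for adjustment (non-descendants of D, excluding D and Q): {F, J, L, W}.
Backdoor paths from D to Q:
  P1: D <- F -> J <- L -> U <- P -> Q
  P2: D <- F -> J <- W -> Q
  P3: D <- F -> J -> Q
  P4: D <- F -> U <- P -> Q
  P5: D <- F -> U <- L -> J <- W -> Q
  P6: D <- F -> U <- L -> J -> Q
  P7: D <- F -> Q
The empty set is not sufficient: P3 (D <- F -> J -> Q) has no collider blocking it and no conditioned non-collider, so it is open.
Try {F}:
  P1: blocked at fork node F ∈ conditioning set.
  P2: blocked at fork node F ∈ conditioning set.
  P3: blocked at fork node F ∈ conditioning set.
  P4: blocked at fork node F ∈ conditioning set.
  P5: blocked at fork node F ∈ conditioning set.
  P6: blocked at fork node F ∈ conditioning set.
  P7: blocked at fork node F ∈ conditioning set.
{F} contains no descendant of D and blocks every backdoor path.
No other singleton works — e.g. {L} leaves P3 open — so {F} is the unique smallest valid adjustment set.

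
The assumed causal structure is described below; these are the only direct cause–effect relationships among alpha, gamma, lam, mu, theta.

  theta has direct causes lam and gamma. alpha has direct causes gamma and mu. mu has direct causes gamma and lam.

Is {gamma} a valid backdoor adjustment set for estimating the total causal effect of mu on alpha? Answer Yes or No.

Yes

Backdoor paths from mu to alpha (paths whose first edge points into mu):
  P1: mu <- lam -> theta <- gamma -> alpha
  P2: mu <- gamma -> alpha
Condition 1 (no descendant of mu in the set): holds — descendants of mu are {alpha}; none are in {gamma}.
Condition 2 (every backdoor path blocked by {gamma}):
  P1: blocked at collider theta (neither it nor any descendant is in the conditioning set).
  P2: blocked at fork node gamma ∈ conditioning set.
{gamma} satisfies the backdoor criterion.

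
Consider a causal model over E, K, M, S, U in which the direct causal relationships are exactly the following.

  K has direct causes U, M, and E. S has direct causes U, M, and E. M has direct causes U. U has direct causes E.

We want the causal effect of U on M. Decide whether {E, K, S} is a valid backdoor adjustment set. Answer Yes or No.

No

Backdoor paths from U to M (paths whose first edge points into U):
  P1: U <- E -> K <- M
  P2: U <- E -> S <- M
Condition 1 (no descendant of U in the set): FAILS — K and S are descendants of U.
Condition 2 (every backdoor path blocked by {E, K, S}):
  P1: blocked at fork node E ∈ conditioning set.
  P2: blocked at fork node E ∈ conditioning set.
{E, K, S} does not satisfy the backdoor criterion.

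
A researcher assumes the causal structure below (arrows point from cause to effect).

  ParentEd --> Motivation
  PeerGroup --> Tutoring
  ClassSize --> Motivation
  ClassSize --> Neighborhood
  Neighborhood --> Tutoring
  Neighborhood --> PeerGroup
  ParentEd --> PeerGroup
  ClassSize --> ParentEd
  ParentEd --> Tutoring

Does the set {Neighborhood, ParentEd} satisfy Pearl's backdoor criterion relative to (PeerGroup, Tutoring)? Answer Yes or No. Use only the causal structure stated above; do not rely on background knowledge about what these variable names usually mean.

Yes

Backdoor paths from PeerGroup to Tutoring (paths whose first edge points into PeerGroup):
  P1: PeerGroup <- Neighborhood <- ClassSize -> ParentEd -> Tutoring
  P2: PeerGroup <- Neighborhood <- ClassSize -> Motivation <- ParentEd -> Tutoring
  P3: PeerGroup <- Neighborhood -> Tutoring
  P4: PeerGroup <- ParentEd <- ClassSize -> Neighborhood -> Tutoring
  P5: PeerGroup <- ParentEd -> Motivation <- ClassSize -> Neighborhood -> Tutoring
  P6: PeerGroup <- ParentEd -> Tutoring
Condition 1 (no descendant of PeerGroup in the set): holds — descendants of PeerGroup are {Tutoring}; none are in {Neighborhood, ParentEd}.
Condition 2 (every backdoor path blocked by {Neighborhood, ParentEd}):
  P1: blocked at chain node Neighborhood ∈ conditioning set.
  P2: blocked at chain node Neighborhood ∈ conditioning set.
  P3: blocked at fork node Neighborhood ∈ conditioning set.
  P4: blocked at chain node ParentEd ∈ conditioning set.
  P5: blocked at fork node ParentEd ∈ conditioning set.
  P6: blocked at fork node ParentEd ∈ conditioning set.
{Neighborhood, ParentEd} satisfies the backdoor criterion.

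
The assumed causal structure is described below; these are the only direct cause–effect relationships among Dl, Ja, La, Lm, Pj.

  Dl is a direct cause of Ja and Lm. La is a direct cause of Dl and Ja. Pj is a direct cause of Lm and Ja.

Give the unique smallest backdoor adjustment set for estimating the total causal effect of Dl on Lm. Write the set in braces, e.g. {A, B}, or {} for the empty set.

{}

Variables eligible for adjustment (non-descendants of Dl, excluding Dl and Lm): {La, Pj}.
Backdoor paths from Dl to Lm:
  P1: Dl <- La -> Ja <- Pj -> Lm
Each backdoor path contains an unconditioned collider, so every path is already blocked with the empty conditioning set:
  P1: blocked at collider Ja (neither it nor any descendant is in the conditioning set).
The empty set is therefore the unique smallest valid set.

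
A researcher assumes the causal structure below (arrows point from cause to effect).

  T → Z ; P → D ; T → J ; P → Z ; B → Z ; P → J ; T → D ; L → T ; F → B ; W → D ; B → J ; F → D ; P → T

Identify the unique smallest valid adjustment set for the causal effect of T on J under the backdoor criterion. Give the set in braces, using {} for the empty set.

Variables eligible for adjustment (non-descendants of T, excluding T and J): {B, F, L, P, W}.
Backdoor paths from T to J:
  P1: T <- P -> J
  P2: T <- P -> Z <- B -> J
  P3: T <- P -> D <- F -> B -> J
The empty set is not sufficient: P1 (T <- P -> J) has no collider blocking it and no conditioned non-collider, so it is open.
Try {P}:
  P1: blocked at fork node P ∈ conditioning set.
  P2: blocked at fork node P ∈ conditioning set.
  P3: blocked at fork node P ∈ conditioning set.
{P} contains no descendant of T and blocks every backdoor path.
No other singleton works — e.g. {L} leaves P1 open — so {P} is the unique smallest valid adjustment set.

{P}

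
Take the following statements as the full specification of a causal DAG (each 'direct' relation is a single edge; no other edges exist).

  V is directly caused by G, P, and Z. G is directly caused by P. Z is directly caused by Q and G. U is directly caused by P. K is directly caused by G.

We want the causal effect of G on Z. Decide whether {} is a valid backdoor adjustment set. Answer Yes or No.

Yes

Backdoor paths from G to Z (paths whose first edge points into G):
  P1: G <- P -> V <- Z
Condition 1 (no descendant of G in the set): holds — descendants of G are {K, V, Z}; none are in {}.
Condition 2 (every backdoor path blocked by {}):
  P1: blocked at collider V (neither it nor any descendant is in the conditioning set).
{} satisfies the backdoor criterion.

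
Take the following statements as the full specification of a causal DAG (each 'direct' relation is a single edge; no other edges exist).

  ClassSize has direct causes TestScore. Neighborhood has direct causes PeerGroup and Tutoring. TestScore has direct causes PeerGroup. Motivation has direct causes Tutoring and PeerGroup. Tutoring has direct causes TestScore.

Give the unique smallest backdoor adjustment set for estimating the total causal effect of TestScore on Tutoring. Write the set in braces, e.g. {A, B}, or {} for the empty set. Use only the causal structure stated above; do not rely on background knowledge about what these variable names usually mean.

{}

Variables eligible for adjustment (non-descendants of TestScore, excluding TestScore and Tutoring): {PeerGroup}.
Backdoor paths from TestScore to Tutoring:
  P1: TestScore <- PeerGroup -> Motivation <- Tutoring
  P2: TestScore <- PeerGroup -> Neighborhood <- Tutoring
Each backdoor path contains an unconditioned collider, so every path is already blocked with the empty conditioning set:
  P1: blocked at collider Motivation (neither it nor any descendant is in the conditioning set).
  P2: blocked at collider Neighborhood (neither it nor any descendant is in the conditioning set).
The empty set is therefore the unique smallest valid set.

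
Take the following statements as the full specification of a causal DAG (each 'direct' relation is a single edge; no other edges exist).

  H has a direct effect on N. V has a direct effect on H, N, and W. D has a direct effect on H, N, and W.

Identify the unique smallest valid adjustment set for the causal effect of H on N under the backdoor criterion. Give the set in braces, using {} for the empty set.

Variables eligible for adjustment (non-descendants of H, excluding H and N): {D, V, W}.
Backdoor paths from H to N:
  P1: H <- D -> W <- V -> N
  P2: H <- D -> N
  P3: H <- V -> W <- D -> N
  P4: H <- V -> N
The empty set is not sufficient: P2 (H <- D -> N) has no collider blocking it and no conditioned non-collider, so it is open.
Try {D, V}:
  P1: blocked at fork node D ∈ conditioning set.
  P2: blocked at fork node D ∈ conditioning set.
  P3: blocked at fork node V ∈ conditioning set.
  P4: blocked at fork node V ∈ conditioning set.
{D, V} contains no descendant of H and blocks every backdoor path.
Every element of {D, V} is needed (dropping D leaves P2 open; dropping V leaves P4 open), so no proper subset is valid.
Among all size-2 subsets of the eligible variables, only {D, V} blocks every backdoor path, so it is the unique smallest valid adjustment set.

{D, V}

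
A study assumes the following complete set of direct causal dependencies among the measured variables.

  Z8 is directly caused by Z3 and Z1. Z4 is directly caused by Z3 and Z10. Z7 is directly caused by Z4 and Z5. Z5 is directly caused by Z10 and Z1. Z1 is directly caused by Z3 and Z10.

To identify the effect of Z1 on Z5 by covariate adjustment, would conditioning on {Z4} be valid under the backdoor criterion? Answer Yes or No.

Backdoor paths from Z1 to Z5 (paths whose first edge points into Z1):
  P1: Z1 <- Z3 -> Z4 <- Z10 -> Z5
  P2: Z1 <- Z3 -> Z4 -> Z7 <- Z5
  P3: Z1 <- Z10 -> Z5
  P4: Z1 <- Z10 -> Z4 -> Z7 <- Z5
Condition 1 (no descendant of Z1 in the set): holds — descendants of Z1 are {Z5, Z7, Z8}; none are in {Z4}.
Condition 2 (every backdoor path blocked by {Z4}):
  P1: open — collider(s) Z4 are conditioned on (or have a conditioned descendant) and no non-collider on the path is in the set.
  P2: blocked at chain node Z4 ∈ conditioning set.
  P3: open — no interior node is in the conditioning set.
  P4: blocked at chain node Z4 ∈ conditioning set.
{Z4} does not satisfy the backdoor criterion.

No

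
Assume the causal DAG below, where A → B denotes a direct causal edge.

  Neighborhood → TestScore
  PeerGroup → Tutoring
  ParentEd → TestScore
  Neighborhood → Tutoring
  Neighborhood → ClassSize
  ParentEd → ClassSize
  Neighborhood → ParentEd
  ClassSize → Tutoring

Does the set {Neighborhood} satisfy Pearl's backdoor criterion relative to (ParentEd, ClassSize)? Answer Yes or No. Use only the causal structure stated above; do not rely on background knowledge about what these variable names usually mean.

Yes

Backdoor paths from ParentEd to ClassSize (paths whose first edge points into ParentEd):
  P1: ParentEd <- Neighborhood -> ClassSize
  P2: ParentEd <- Neighborhood -> Tutoring <- ClassSize
Condition 1 (no descendant of ParentEd in the set): holds — descendants of ParentEd are {ClassSize, TestScore, Tutoring}; none are in {Neighborhood}.
Condition 2 (every backdoor path blocked by {Neighborhood}):
  P1: blocked at fork node Neighborhood ∈ conditioning set.
  P2: blocked at fork node Neighborhood ∈ conditioning set.
{Neighborhood} satisfies the backdoor criterion.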